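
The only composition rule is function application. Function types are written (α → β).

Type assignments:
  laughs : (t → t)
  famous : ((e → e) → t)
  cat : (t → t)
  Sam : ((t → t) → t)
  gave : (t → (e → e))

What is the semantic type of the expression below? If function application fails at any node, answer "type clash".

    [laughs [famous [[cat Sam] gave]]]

t

[cat Sam]: Sam is ((t → t) → t), cat is (t → t); result t.
[[cat Sam] gave]: gave is (t → (e → e)), [cat Sam] is t; result (e → e).
[famous [[cat Sam] gave]]: famous is ((e → e) → t), [[cat Sam] gave] is (e → e); result t.
[laughs [famous [[cat Sam] gave]]]: laughs is (t → t), [famous [[cat Sam] gave]] is t; result t.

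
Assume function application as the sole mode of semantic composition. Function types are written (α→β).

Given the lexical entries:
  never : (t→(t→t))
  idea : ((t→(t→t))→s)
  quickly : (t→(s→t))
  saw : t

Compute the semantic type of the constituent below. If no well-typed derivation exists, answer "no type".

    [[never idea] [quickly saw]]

t

[never idea]: functor idea : ((t→(t→t))→s), argument never : (t→(t→t)); result s.
[quickly saw]: functor quickly : (t→(s→t)), argument saw : t; result (s→t).
[[never idea] [quickly saw]]: functor [quickly saw] : (s→t), argument [never idea] : s; result t.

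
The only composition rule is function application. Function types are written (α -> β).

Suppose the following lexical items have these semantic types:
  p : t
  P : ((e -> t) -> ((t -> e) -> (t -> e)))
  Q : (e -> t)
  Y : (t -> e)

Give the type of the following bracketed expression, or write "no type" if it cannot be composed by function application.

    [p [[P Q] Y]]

[P Q]: ((e -> t) -> ((t -> e) -> (t -> e))) applied to (e -> t) yields ((t -> e) -> (t -> e)).
[[P Q] Y]: ((t -> e) -> (t -> e)) applied to (t -> e) yields (t -> e).
[p [[P Q] Y]]: (t -> e) applied to t yields e.

e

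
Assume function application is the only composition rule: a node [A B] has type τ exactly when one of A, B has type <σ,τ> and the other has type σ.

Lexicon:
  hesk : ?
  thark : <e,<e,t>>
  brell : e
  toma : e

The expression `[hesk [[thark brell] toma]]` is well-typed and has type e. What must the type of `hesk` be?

<t,e>

[hesk [[thark brell] toma]] is required to be e. [[thark brell] toma] : t cannot yield e as functor, so hesk : <t,e>.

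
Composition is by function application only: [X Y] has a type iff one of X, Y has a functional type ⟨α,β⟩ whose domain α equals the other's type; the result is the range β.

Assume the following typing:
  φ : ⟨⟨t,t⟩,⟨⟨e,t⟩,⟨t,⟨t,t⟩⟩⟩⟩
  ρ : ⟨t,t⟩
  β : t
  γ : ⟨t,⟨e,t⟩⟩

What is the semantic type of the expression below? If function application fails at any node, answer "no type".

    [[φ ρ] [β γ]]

⟨t,⟨t,t⟩⟩

[φ ρ]: ⟨⟨t,t⟩,⟨⟨e,t⟩,⟨t,⟨t,t⟩⟩⟩⟩ applied to ⟨t,t⟩ yields ⟨⟨e,t⟩,⟨t,⟨t,t⟩⟩⟩.
[β γ]: ⟨t,⟨e,t⟩⟩ applied to t yields ⟨e,t⟩.
[[φ ρ] [β γ]]: ⟨⟨e,t⟩,⟨t,⟨t,t⟩⟩⟩ applied to ⟨e,t⟩ yields ⟨t,⟨t,t⟩⟩.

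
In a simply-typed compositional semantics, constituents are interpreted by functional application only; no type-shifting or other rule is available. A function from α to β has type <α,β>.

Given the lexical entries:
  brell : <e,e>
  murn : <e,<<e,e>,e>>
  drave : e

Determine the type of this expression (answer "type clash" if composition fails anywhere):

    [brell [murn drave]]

[murn drave]: <e,<<e,e>,e>> applied to e yields <<e,e>,e>.
[brell [murn drave]]: <<e,e>,e> applied to <e,e> yields e.

e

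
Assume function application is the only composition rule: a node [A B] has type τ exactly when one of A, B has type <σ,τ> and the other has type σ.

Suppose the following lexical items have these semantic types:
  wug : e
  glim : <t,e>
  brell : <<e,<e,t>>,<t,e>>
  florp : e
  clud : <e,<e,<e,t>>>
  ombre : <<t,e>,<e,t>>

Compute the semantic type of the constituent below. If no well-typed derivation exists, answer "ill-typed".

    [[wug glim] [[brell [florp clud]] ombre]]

ill-typed

[wug glim]: e and <t,e> cannot combine by function application — type clash.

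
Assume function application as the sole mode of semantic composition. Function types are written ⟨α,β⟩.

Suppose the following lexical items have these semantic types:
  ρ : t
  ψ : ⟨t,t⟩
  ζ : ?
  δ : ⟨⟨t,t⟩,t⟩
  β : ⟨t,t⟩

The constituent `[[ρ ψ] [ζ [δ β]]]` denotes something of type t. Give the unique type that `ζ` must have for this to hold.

⟨t,⟨t,t⟩⟩

At [[ρ ψ] [ζ [δ β]]] (required: t): [ρ ψ] is t, which is not a function with range t; hence [ζ [δ β]] is the functor — type ⟨t,t⟩.
At [ζ [δ β]] (required: ⟨t,t⟩): [δ β] is t, which is not a function with range ⟨t,t⟩; hence ζ is the functor — type ⟨t,⟨t,t⟩⟩.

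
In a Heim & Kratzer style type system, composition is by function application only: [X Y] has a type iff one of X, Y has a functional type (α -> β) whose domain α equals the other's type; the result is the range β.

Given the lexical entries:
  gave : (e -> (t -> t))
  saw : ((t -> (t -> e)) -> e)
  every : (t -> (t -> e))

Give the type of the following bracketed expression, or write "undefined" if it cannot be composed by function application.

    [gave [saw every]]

[saw every]: functor saw : ((t -> (t -> e)) -> e), argument every : (t -> (t -> e)); result e.
[gave [saw every]]: functor gave : (e -> (t -> t)), argument [saw every] : e; result (t -> t).

(t -> t)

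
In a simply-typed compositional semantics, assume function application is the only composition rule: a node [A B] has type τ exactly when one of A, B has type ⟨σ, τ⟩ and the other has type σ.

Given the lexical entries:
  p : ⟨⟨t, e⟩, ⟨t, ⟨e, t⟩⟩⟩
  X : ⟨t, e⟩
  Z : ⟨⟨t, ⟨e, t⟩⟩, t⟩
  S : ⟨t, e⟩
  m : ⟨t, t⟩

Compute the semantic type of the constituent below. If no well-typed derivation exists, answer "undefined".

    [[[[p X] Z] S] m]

undefined

[p X]: p is ⟨⟨t, e⟩, ⟨t, ⟨e, t⟩⟩⟩, X is ⟨t, e⟩; result ⟨t, ⟨e, t⟩⟩.
[[p X] Z]: Z is ⟨⟨t, ⟨e, t⟩⟩, t⟩, [p X] is ⟨t, ⟨e, t⟩⟩; result t.
[[[p X] Z] S]: S is ⟨t, e⟩, [[p X] Z] is t; result e.
[[[[p X] Z] S] m]: e with ⟨t, t⟩ — neither is a function whose domain matches the other; composition fails here.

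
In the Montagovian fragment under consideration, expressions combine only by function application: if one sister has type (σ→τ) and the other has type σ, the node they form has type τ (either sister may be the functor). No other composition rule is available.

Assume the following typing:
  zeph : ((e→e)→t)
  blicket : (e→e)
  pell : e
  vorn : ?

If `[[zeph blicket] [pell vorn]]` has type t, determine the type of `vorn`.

[[zeph blicket] [pell vorn]] is required to be t. [zeph blicket] : t cannot yield t as functor, so [pell vorn] : (t→t).
[pell vorn] is required to be (t→t). pell : e cannot yield (t→t) as functor, so vorn : (e→(t→t)).

(e→(t→t))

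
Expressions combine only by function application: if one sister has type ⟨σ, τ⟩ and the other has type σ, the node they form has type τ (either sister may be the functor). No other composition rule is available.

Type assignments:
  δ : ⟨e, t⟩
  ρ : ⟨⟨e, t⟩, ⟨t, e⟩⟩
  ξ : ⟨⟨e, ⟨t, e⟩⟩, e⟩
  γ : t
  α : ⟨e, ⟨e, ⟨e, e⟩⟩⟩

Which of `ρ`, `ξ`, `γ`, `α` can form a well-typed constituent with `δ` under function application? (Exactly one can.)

ρ — combines: ρ : ⟨⟨e, t⟩, ⟨t, e⟩⟩ takes δ : ⟨e, t⟩ as argument, giving ⟨t, e⟩.
ξ : ⟨⟨e, ⟨t, e⟩⟩, e⟩ — neither side's domain matches the other.
γ : t — neither side's domain matches the other.
α : ⟨e, ⟨e, ⟨e, e⟩⟩⟩ — neither side's domain matches the other.

ρ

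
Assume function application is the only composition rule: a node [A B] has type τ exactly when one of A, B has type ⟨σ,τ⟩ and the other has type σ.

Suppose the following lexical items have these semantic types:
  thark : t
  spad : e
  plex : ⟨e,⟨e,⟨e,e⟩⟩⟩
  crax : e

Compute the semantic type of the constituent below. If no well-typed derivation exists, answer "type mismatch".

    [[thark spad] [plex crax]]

[thark spad]: t and e cannot combine by function application — type clash.

type mismatch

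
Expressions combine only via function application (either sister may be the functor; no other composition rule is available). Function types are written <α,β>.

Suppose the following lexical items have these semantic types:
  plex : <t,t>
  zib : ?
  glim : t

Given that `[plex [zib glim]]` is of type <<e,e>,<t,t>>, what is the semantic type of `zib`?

At [plex [zib glim]] (required: <<e,e>,<t,t>>): plex is <t,t>, which is not a function with range <<e,e>,<t,t>>; hence [zib glim] is the functor — type <<t,t>,<<e,e>,<t,t>>>.
At [zib glim] (required: <<t,t>,<<e,e>,<t,t>>>): glim is t, which is not a function with range <<t,t>,<<e,e>,<t,t>>>; hence zib is the functor — type <t,<<t,t>,<<e,e>,<t,t>>>>.

<t,<<t,t>,<<e,e>,<t,t>>>>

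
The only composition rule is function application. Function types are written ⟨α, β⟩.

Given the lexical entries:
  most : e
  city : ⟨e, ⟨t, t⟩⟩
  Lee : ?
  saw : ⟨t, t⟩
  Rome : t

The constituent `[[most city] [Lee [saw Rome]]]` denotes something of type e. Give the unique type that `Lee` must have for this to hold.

⟨t, ⟨⟨t, t⟩, e⟩⟩

[[most city] [Lee [saw Rome]]] must have type e. The sister [most city] has type ⟨t, t⟩; that is not a function onto e, so [Lee [saw Rome]] must be the functor, of type ⟨⟨t, t⟩, e⟩.
[Lee [saw Rome]] must have type ⟨⟨t, t⟩, e⟩. The sister [saw Rome] has type t; that is not a function onto ⟨⟨t, t⟩, e⟩, so Lee must be the functor, of type ⟨t, ⟨⟨t, t⟩, e⟩⟩.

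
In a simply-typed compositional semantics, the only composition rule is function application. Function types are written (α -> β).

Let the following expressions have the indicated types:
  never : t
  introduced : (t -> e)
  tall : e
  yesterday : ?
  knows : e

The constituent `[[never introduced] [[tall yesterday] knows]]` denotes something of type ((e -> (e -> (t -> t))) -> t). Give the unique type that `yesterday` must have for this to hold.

[[never introduced] [[tall yesterday] knows]] must have type ((e -> (e -> (t -> t))) -> t). The sister [never introduced] has type e; that is not a function onto ((e -> (e -> (t -> t))) -> t), so [[tall yesterday] knows] must be the functor, of type (e -> ((e -> (e -> (t -> t))) -> t)).
[[tall yesterday] knows] must have type (e -> ((e -> (e -> (t -> t))) -> t)). The sister knows has type e; that is not a function onto (e -> ((e -> (e -> (t -> t))) -> t)), so [tall yesterday] must be the functor, of type (e -> (e -> ((e -> (e -> (t -> t))) -> t))).
[tall yesterday] must have type (e -> (e -> ((e -> (e -> (t -> t))) -> t))). The sister tall has type e; that is not a function onto (e -> (e -> ((e -> (e -> (t -> t))) -> t))), so yesterday must be the functor, of type (e -> (e -> (e -> ((e -> (e -> (t -> t))) -> t)))).

(e -> (e -> (e -> ((e -> (e -> (t -> t))) -> t))))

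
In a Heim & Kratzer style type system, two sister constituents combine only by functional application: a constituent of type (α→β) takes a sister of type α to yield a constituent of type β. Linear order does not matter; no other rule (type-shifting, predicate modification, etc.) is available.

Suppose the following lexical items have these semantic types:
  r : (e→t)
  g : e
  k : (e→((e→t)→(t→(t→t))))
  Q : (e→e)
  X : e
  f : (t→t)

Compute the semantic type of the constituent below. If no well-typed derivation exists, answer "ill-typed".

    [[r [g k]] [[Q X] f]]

ill-typed

At [g k], k : (e→((e→t)→(t→(t→t)))) takes g : e, giving ((e→t)→(t→(t→t))).
At [r [g k]], [g k] : ((e→t)→(t→(t→t))) takes r : (e→t), giving (t→(t→t)).
At [Q X], Q : (e→e) takes X : e, giving e.
[[Q X] f]: e and (t→t) cannot combine by function application — type clash.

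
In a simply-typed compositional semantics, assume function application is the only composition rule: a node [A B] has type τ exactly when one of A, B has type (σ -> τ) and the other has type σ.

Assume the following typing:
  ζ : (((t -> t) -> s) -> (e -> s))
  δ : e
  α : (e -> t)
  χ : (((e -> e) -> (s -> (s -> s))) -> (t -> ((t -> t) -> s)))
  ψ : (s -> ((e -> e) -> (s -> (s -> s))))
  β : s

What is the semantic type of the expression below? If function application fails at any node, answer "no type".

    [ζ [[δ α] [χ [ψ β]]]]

[δ α]: (e -> t) applied to e yields t.
[ψ β]: (s -> ((e -> e) -> (s -> (s -> s)))) applied to s yields ((e -> e) -> (s -> (s -> s))).
[χ [ψ β]]: (((e -> e) -> (s -> (s -> s))) -> (t -> ((t -> t) -> s))) applied to ((e -> e) -> (s -> (s -> s))) yields (t -> ((t -> t) -> s)).
[[δ α] [χ [ψ β]]]: (t -> ((t -> t) -> s)) applied to t yields ((t -> t) -> s).
[ζ [[δ α] [χ [ψ β]]]]: (((t -> t) -> s) -> (e -> s)) applied to ((t -> t) -> s) yields (e -> s).

(e -> s)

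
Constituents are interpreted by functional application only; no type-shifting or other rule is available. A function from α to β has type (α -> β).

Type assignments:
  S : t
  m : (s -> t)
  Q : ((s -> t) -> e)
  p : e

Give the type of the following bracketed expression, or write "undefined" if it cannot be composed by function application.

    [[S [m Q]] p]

[m Q] — Q of type ((s -> t) -> e) combines with m of type (s -> t): type e.
[S [m Q]]: t with e — neither is a function whose domain matches the other; composition fails here.

undefined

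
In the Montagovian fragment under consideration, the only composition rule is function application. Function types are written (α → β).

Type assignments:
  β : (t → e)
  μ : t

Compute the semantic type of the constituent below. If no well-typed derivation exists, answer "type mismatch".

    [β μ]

e

[β μ] — β of type (t → e) combines with μ of type t: type e.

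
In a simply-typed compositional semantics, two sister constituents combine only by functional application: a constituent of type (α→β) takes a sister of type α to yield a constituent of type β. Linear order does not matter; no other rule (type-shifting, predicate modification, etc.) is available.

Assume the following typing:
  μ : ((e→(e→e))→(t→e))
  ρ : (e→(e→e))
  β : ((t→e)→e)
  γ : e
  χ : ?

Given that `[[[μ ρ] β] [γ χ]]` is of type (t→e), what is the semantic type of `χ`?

(e→(e→(t→e)))

At [[[μ ρ] β] [γ χ]] (required: (t→e)): [[μ ρ] β] is e, which is not a function with range (t→e); hence [γ χ] is the functor — type (e→(t→e)).
At [γ χ] (required: (e→(t→e))): γ is e, which is not a function with range (e→(t→e)); hence χ is the functor — type (e→(e→(t→e))).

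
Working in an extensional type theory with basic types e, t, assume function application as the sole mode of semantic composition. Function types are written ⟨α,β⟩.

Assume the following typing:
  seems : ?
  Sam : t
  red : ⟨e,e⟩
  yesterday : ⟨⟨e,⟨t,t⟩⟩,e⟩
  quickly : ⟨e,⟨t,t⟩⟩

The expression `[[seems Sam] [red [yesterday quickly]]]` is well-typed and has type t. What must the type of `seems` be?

⟨t,⟨e,t⟩⟩

[[seems Sam] [red [yesterday quickly]]] must have type t. The sister [red [yesterday quickly]] has type e; that is not a function onto t, so [seems Sam] must be the functor, of type ⟨e,t⟩.
[seems Sam] must have type ⟨e,t⟩. The sister Sam has type t; that is not a function onto ⟨e,t⟩, so seems must be the functor, of type ⟨t,⟨e,t⟩⟩.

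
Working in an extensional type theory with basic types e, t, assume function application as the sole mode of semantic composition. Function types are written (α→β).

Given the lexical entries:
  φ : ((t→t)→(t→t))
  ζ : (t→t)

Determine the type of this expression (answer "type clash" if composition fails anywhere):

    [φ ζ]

[φ ζ]: functor φ : ((t→t)→(t→t)), argument ζ : (t→t); result (t→t).

(t→t)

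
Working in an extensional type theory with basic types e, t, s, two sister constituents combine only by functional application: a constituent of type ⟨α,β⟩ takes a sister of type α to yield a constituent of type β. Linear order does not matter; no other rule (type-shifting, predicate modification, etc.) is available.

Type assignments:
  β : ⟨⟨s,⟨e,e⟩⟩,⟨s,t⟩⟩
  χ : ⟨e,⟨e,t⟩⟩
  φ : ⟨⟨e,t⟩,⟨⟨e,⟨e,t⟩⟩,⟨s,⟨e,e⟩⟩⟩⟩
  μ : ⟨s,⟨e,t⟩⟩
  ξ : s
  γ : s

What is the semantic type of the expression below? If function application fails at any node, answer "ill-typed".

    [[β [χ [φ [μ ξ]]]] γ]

t

[μ ξ]: ⟨s,⟨e,t⟩⟩ applied to s yields ⟨e,t⟩.
[φ [μ ξ]]: ⟨⟨e,t⟩,⟨⟨e,⟨e,t⟩⟩,⟨s,⟨e,e⟩⟩⟩⟩ applied to ⟨e,t⟩ yields ⟨⟨e,⟨e,t⟩⟩,⟨s,⟨e,e⟩⟩⟩.
[χ [φ [μ ξ]]]: ⟨⟨e,⟨e,t⟩⟩,⟨s,⟨e,e⟩⟩⟩ applied to ⟨e,⟨e,t⟩⟩ yields ⟨s,⟨e,e⟩⟩.
[β [χ [φ [μ ξ]]]]: ⟨⟨s,⟨e,e⟩⟩,⟨s,t⟩⟩ applied to ⟨s,⟨e,e⟩⟩ yields ⟨s,t⟩.
[[β [χ [φ [μ ξ]]]] γ]: ⟨s,t⟩ applied to s yields t.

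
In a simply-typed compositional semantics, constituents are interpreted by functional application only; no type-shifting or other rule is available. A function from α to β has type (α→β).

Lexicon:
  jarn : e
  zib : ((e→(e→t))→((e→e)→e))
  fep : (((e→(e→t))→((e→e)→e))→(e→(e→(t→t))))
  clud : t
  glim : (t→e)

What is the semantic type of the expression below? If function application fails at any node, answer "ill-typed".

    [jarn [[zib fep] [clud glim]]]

(t→t)

[zib fep]: functor fep : (((e→(e→t))→((e→e)→e))→(e→(e→(t→t)))), argument zib : ((e→(e→t))→((e→e)→e)); result (e→(e→(t→t))).
[clud glim]: functor glim : (t→e), argument clud : t; result e.
[[zib fep] [clud glim]]: functor [zib fep] : (e→(e→(t→t))), argument [clud glim] : e; result (e→(t→t)).
[jarn [[zib fep] [clud glim]]]: functor [[zib fep] [clud glim]] : (e→(t→t)), argument jarn : e; result (t→t).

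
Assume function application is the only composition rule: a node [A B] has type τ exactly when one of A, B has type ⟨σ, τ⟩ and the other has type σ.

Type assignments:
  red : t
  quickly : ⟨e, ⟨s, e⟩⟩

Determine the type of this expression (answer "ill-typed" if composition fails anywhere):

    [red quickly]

ill-typed

At [red quickly]: neither t nor ⟨e, ⟨s, e⟩⟩ can take the other as argument; the node is ill-typed.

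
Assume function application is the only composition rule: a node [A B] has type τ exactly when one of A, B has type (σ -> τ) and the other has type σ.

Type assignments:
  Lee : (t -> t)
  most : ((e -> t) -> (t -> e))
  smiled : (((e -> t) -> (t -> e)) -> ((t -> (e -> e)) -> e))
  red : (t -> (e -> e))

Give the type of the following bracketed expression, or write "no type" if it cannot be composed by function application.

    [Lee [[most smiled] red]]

[most smiled] — smiled of type (((e -> t) -> (t -> e)) -> ((t -> (e -> e)) -> e)) combines with most of type ((e -> t) -> (t -> e)): type ((t -> (e -> e)) -> e).
[[most smiled] red] — [most smiled] of type ((t -> (e -> e)) -> e) combines with red of type (t -> (e -> e)): type e.
[Lee [[most smiled] red]]: (t -> t) with e — neither is a function whose domain matches the other; composition fails here.

no type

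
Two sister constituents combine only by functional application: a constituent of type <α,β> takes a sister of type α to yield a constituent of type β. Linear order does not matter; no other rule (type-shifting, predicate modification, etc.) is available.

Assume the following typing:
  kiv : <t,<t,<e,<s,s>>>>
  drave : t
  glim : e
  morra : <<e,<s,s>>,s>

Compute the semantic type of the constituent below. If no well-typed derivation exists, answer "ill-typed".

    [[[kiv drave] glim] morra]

At [kiv drave], kiv : <t,<t,<e,<s,s>>>> takes drave : t, giving <t,<e,<s,s>>>.
[[kiv drave] glim]: <t,<e,<s,s>>> and e cannot combine by function application — type clash.

ill-typed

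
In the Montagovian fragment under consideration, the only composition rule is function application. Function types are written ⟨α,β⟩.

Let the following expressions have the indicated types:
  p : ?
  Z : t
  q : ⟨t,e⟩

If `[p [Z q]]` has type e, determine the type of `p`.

⟨e,e⟩

At [p [Z q]] (required: e): [Z q] is e, which is not a function with range e; hence p is the functor — type ⟨e,e⟩.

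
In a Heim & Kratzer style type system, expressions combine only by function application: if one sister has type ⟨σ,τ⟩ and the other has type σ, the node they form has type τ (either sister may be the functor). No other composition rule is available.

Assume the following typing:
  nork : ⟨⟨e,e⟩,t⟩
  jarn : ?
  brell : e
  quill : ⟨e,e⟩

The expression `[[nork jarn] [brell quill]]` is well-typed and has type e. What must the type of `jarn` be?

[[nork jarn] [brell quill]] must have type e. The sister [brell quill] has type e; that is not a function onto e, so [nork jarn] must be the functor, of type ⟨e,e⟩.
[nork jarn] must have type ⟨e,e⟩. The sister nork has type ⟨⟨e,e⟩,t⟩; that is not a function onto ⟨e,e⟩, so jarn must be the functor, of type ⟨⟨⟨e,e⟩,t⟩,⟨e,e⟩⟩.

⟨⟨⟨e,e⟩,t⟩,⟨e,e⟩⟩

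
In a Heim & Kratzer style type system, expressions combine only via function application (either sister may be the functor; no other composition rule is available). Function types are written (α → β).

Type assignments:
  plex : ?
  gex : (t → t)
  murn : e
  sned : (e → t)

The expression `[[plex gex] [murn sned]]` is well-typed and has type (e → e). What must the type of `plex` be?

((t → t) → (t → (e → e)))

[[plex gex] [murn sned]] is required to be (e → e). [murn sned] : t cannot yield (e → e) as functor, so [plex gex] : (t → (e → e)).
[plex gex] is required to be (t → (e → e)). gex : (t → t) cannot yield (t → (e → e)) as functor, so plex : ((t → t) → (t → (e → e))).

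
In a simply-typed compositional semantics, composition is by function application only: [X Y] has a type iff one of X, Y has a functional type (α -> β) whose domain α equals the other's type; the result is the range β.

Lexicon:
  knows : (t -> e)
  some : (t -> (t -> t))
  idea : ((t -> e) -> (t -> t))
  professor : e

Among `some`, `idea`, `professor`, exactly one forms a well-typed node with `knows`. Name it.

some : (t -> (t -> t)) — no; knows wants t, and some wants t.
idea — combines: idea : ((t -> e) -> (t -> t)) takes knows : (t -> e) as argument, giving (t -> t).
professor : e — no; knows wants t, and professor wants nothing (atomic).

idea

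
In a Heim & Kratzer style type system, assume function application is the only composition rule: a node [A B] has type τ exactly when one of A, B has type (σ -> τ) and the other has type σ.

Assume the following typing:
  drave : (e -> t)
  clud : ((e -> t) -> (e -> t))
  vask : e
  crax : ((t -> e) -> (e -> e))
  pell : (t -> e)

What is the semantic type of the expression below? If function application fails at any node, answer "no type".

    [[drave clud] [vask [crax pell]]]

[drave clud]: clud is ((e -> t) -> (e -> t)), drave is (e -> t); result (e -> t).
[crax pell]: crax is ((t -> e) -> (e -> e)), pell is (t -> e); result (e -> e).
[vask [crax pell]]: [crax pell] is (e -> e), vask is e; result e.
[[drave clud] [vask [crax pell]]]: [drave clud] is (e -> t), [vask [crax pell]] is e; result t.

t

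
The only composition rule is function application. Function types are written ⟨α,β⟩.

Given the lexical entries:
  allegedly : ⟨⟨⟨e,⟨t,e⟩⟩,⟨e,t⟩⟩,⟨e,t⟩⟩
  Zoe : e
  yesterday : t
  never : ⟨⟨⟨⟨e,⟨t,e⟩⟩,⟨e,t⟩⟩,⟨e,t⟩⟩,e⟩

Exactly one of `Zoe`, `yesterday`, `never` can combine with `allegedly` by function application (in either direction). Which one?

Zoe : e — allegedly needs ⟨⟨e,⟨t,e⟩⟩,⟨e,t⟩⟩; Zoe needs nothing (atomic); neither fits.
yesterday : t — allegedly needs ⟨⟨e,⟨t,e⟩⟩,⟨e,t⟩⟩; yesterday needs nothing (atomic); neither fits.
never — combines: never : ⟨⟨⟨⟨e,⟨t,e⟩⟩,⟨e,t⟩⟩,⟨e,t⟩⟩,e⟩ takes allegedly : ⟨⟨⟨e,⟨t,e⟩⟩,⟨e,t⟩⟩,⟨e,t⟩⟩ as argument, giving e.

never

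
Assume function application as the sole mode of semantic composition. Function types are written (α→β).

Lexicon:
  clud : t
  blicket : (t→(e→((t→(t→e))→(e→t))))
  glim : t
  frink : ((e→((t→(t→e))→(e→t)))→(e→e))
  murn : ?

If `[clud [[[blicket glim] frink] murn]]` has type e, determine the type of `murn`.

((e→e)→(t→e))

[clud [[[blicket glim] frink] murn]] is required to be e. clud : t cannot yield e as functor, so [[[blicket glim] frink] murn] : (t→e).
[[[blicket glim] frink] murn] is required to be (t→e). [[blicket glim] frink] : (e→e) cannot yield (t→e) as functor, so murn : ((e→e)→(t→e)).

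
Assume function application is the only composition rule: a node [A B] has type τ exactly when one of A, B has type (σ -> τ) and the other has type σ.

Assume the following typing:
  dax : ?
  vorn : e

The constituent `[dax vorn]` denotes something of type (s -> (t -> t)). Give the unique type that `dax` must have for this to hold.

(e -> (s -> (t -> t)))

[dax vorn] must have type (s -> (t -> t)). The sister vorn has type e; that is not a function onto (s -> (t -> t)), so dax must be the functor, of type (e -> (s -> (t -> t))).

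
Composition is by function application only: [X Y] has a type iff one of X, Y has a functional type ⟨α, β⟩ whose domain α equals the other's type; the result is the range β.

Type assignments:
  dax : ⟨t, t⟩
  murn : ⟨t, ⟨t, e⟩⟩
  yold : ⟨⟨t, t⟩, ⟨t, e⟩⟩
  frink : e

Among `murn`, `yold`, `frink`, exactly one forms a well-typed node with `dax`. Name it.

murn : ⟨t, ⟨t, e⟩⟩ — dax needs t; murn needs t; neither fits.
yold — combines: yold : ⟨⟨t, t⟩, ⟨t, e⟩⟩ takes dax : ⟨t, t⟩ as argument, giving ⟨t, e⟩.
frink : e — dax needs t; frink needs nothing (atomic); neither fits.

yold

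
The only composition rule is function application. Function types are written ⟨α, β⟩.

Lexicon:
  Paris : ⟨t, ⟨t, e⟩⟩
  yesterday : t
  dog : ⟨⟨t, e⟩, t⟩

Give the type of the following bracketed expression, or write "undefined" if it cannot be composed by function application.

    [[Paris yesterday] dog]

t

At [Paris yesterday], Paris : ⟨t, ⟨t, e⟩⟩ takes yesterday : t, giving ⟨t, e⟩.
At [[Paris yesterday] dog], dog : ⟨⟨t, e⟩, t⟩ takes [Paris yesterday] : ⟨t, e⟩, giving t.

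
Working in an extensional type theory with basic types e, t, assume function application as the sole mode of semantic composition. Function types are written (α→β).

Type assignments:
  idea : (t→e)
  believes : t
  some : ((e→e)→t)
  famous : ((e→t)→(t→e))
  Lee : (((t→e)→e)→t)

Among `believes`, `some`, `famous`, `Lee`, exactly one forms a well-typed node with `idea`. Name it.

believes — combines: idea : (t→e) takes believes : t as argument, giving e.
some : ((e→e)→t) — neither side's domain matches the other.
famous : ((e→t)→(t→e)) — neither side's domain matches the other.
Lee : (((t→e)→e)→t) — neither side's domain matches the other.

believes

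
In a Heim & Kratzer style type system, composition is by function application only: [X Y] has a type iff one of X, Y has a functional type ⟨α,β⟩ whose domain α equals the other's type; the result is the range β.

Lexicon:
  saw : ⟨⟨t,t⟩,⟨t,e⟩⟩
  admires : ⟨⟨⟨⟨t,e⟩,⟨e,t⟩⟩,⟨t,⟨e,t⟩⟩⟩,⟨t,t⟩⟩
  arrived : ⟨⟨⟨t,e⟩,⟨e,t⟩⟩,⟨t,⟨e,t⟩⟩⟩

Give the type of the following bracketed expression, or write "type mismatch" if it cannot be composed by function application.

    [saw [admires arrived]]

[admires arrived]: ⟨⟨⟨⟨t,e⟩,⟨e,t⟩⟩,⟨t,⟨e,t⟩⟩⟩,⟨t,t⟩⟩ applied to ⟨⟨⟨t,e⟩,⟨e,t⟩⟩,⟨t,⟨e,t⟩⟩⟩ yields ⟨t,t⟩.
[saw [admires arrived]]: ⟨⟨t,t⟩,⟨t,e⟩⟩ applied to ⟨t,t⟩ yields ⟨t,e⟩.

⟨t,e⟩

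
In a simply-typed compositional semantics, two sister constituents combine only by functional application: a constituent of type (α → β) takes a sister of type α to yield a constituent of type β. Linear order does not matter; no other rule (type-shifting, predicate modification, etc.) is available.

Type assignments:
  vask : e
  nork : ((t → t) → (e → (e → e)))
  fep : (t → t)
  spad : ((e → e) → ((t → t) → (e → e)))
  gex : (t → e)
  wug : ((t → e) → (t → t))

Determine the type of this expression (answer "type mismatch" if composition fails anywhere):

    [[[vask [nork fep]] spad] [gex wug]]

At [nork fep], nork : ((t → t) → (e → (e → e))) takes fep : (t → t), giving (e → (e → e)).
At [vask [nork fep]], [nork fep] : (e → (e → e)) takes vask : e, giving (e → e).
At [[vask [nork fep]] spad], spad : ((e → e) → ((t → t) → (e → e))) takes [vask [nork fep]] : (e → e), giving ((t → t) → (e → e)).
At [gex wug], wug : ((t → e) → (t → t)) takes gex : (t → e), giving (t → t).
At [[[vask [nork fep]] spad] [gex wug]], [[vask [nork fep]] spad] : ((t → t) → (e → e)) takes [gex wug] : (t → t), giving (e → e).

(e → e)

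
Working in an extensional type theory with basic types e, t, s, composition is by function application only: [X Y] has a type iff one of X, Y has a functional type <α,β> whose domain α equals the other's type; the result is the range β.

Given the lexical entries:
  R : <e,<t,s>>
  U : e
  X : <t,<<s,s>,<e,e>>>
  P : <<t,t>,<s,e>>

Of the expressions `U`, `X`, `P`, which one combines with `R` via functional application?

U — combines: R : <e,<t,s>> takes U : e as argument, giving <t,s>.
X : <t,<<s,s>,<e,e>>> — R needs e; X needs t; neither fits.
P : <<t,t>,<s,e>> — R needs e; P needs <t,t>; neither fits.

U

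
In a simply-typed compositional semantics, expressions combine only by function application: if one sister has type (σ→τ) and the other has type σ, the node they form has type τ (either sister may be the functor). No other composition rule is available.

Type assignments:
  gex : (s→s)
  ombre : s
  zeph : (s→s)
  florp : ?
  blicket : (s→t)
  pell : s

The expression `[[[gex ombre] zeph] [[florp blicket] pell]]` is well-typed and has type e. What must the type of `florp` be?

For [[[gex ombre] zeph] [[florp blicket] pell]] to have type e with [[gex ombre] zeph] of type s, [[florp blicket] pell] must be the function: [[florp blicket] pell] : (s→e).
For [[florp blicket] pell] to have type (s→e) with pell of type s, [florp blicket] must be the function: [florp blicket] : (s→(s→e)).
For [florp blicket] to have type (s→(s→e)) with blicket of type (s→t), florp must be the function: florp : ((s→t)→(s→(s→e))).

((s→t)→(s→(s→e)))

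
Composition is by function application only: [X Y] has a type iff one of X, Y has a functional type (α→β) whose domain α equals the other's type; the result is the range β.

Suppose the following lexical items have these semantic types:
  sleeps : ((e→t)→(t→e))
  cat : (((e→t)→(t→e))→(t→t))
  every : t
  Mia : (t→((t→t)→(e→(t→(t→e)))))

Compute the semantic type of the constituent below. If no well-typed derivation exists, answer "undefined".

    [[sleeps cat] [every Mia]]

[sleeps cat]: functor cat : (((e→t)→(t→e))→(t→t)), argument sleeps : ((e→t)→(t→e)); result (t→t).
[every Mia]: functor Mia : (t→((t→t)→(e→(t→(t→e))))), argument every : t; result ((t→t)→(e→(t→(t→e)))).
[[sleeps cat] [every Mia]]: functor [every Mia] : ((t→t)→(e→(t→(t→e)))), argument [sleeps cat] : (t→t); result (e→(t→(t→e))).

(e→(t→(t→e)))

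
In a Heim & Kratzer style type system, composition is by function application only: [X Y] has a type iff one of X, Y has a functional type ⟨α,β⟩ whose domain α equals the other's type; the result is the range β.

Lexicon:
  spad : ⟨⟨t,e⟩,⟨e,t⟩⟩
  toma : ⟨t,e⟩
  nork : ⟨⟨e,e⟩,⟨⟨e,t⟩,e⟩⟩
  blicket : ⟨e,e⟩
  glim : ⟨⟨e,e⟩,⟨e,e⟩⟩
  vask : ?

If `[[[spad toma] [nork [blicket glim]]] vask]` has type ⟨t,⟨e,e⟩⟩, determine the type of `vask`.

At [[[spad toma] [nork [blicket glim]]] vask] (required: ⟨t,⟨e,e⟩⟩): [[spad toma] [nork [blicket glim]]] is e, which is not a function with range ⟨t,⟨e,e⟩⟩; hence vask is the functor — type ⟨e,⟨t,⟨e,e⟩⟩⟩.

⟨e,⟨t,⟨e,e⟩⟩⟩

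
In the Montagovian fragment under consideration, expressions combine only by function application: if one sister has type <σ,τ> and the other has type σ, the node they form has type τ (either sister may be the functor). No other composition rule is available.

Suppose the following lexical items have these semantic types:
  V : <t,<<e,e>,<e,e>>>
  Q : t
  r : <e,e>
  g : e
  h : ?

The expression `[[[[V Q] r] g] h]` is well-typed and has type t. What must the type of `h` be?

<e,t>

[[[[V Q] r] g] h] must have type t. The sister [[[V Q] r] g] has type e; that is not a function onto t, so h must be the functor, of type <e,t>.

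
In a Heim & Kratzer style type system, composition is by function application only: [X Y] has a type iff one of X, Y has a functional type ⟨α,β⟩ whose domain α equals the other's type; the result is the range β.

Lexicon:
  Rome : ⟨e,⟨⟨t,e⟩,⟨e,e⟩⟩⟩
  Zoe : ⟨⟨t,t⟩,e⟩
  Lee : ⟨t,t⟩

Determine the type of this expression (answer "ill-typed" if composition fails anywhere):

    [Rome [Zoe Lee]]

[Zoe Lee]: Zoe is ⟨⟨t,t⟩,e⟩, Lee is ⟨t,t⟩; result e.
[Rome [Zoe Lee]]: Rome is ⟨e,⟨⟨t,e⟩,⟨e,e⟩⟩⟩, [Zoe Lee] is e; result ⟨⟨t,e⟩,⟨e,e⟩⟩.

⟨⟨t,e⟩,⟨e,e⟩⟩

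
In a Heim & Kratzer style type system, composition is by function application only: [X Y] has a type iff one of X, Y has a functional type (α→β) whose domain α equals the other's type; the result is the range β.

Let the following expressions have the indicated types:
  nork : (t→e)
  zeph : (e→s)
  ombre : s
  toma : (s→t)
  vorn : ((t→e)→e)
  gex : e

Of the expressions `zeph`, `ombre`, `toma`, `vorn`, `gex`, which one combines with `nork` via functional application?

zeph : (e→s) — nork needs t; zeph needs e; neither fits.
ombre : s — nork needs t; ombre needs nothing (atomic); neither fits.
toma : (s→t) — nork needs t; toma needs s; neither fits.
vorn — combines: vorn : ((t→e)→e) takes nork : (t→e) as argument, giving e.
gex : e — nork needs t; gex needs nothing (atomic); neither fits.

vorn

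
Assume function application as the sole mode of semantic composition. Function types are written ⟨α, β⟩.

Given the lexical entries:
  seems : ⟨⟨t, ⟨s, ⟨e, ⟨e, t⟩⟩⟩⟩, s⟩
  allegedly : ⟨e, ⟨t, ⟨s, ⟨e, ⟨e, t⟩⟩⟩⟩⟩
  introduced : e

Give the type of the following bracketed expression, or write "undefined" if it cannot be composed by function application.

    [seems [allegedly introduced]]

[allegedly introduced] — allegedly of type ⟨e, ⟨t, ⟨s, ⟨e, ⟨e, t⟩⟩⟩⟩⟩ combines with introduced of type e: type ⟨t, ⟨s, ⟨e, ⟨e, t⟩⟩⟩⟩.
[seems [allegedly introduced]] — seems of type ⟨⟨t, ⟨s, ⟨e, ⟨e, t⟩⟩⟩⟩, s⟩ combines with [allegedly introduced] of type ⟨t, ⟨s, ⟨e, ⟨e, t⟩⟩⟩⟩: type s.

s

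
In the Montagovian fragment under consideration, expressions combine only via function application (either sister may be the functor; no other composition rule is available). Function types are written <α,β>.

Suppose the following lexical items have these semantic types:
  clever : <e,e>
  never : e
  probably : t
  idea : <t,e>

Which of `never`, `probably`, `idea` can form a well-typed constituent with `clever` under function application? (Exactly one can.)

never

never — combines: clever : <e,e> takes never : e as argument, giving e.
probably : t — neither side's domain matches the other.
idea : <t,e> — neither side's domain matches the other.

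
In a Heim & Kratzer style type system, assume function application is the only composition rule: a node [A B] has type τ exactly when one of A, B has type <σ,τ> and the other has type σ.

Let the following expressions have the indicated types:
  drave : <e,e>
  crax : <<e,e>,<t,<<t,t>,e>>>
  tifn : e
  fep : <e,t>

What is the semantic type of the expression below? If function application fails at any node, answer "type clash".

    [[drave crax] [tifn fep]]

<<t,t>,e>

[drave crax]: crax is <<e,e>,<t,<<t,t>,e>>>, drave is <e,e>; result <t,<<t,t>,e>>.
[tifn fep]: fep is <e,t>, tifn is e; result t.
[[drave crax] [tifn fep]]: [drave crax] is <t,<<t,t>,e>>, [tifn fep] is t; result <<t,t>,e>.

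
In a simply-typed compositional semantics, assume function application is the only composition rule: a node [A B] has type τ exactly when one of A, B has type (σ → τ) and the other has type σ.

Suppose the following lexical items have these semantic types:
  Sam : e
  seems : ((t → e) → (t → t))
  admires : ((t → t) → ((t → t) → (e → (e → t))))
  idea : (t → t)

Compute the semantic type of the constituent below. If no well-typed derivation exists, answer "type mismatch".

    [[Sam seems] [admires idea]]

[Sam seems]: e and ((t → e) → (t → t)) cannot combine by function application — type clash.

type mismatch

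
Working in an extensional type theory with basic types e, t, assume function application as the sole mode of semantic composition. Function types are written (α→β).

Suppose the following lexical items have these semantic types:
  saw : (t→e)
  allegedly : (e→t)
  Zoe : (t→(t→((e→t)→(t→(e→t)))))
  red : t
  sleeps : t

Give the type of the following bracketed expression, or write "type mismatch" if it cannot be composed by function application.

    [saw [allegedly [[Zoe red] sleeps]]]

type mismatch

[Zoe red]: functor Zoe : (t→(t→((e→t)→(t→(e→t))))), argument red : t; result (t→((e→t)→(t→(e→t)))).
[[Zoe red] sleeps]: functor [Zoe red] : (t→((e→t)→(t→(e→t)))), argument sleeps : t; result ((e→t)→(t→(e→t))).
[allegedly [[Zoe red] sleeps]]: functor [[Zoe red] sleeps] : ((e→t)→(t→(e→t))), argument allegedly : (e→t); result (t→(e→t)).
[saw [allegedly [[Zoe red] sleeps]]]: (t→e) with (t→(e→t)) — neither is a function whose domain matches the other; composition fails here.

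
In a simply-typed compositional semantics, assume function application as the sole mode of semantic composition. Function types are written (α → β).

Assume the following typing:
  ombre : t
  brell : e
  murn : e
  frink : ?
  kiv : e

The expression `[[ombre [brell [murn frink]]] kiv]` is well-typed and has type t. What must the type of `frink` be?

(e → (e → (t → (e → t))))

At [[ombre [brell [murn frink]]] kiv] (required: t): kiv is e, which is not a function with range t; hence [ombre [brell [murn frink]]] is the functor — type (e → t).
At [ombre [brell [murn frink]]] (required: (e → t)): ombre is t, which is not a function with range (e → t); hence [brell [murn frink]] is the functor — type (t → (e → t)).
At [brell [murn frink]] (required: (t → (e → t))): brell is e, which is not a function with range (t → (e → t)); hence [murn frink] is the functor — type (e → (t → (e → t))).
At [murn frink] (required: (e → (t → (e → t)))): murn is e, which is not a function with range (e → (t → (e → t))); hence frink is the functor — type (e → (e → (t → (e → t)))).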